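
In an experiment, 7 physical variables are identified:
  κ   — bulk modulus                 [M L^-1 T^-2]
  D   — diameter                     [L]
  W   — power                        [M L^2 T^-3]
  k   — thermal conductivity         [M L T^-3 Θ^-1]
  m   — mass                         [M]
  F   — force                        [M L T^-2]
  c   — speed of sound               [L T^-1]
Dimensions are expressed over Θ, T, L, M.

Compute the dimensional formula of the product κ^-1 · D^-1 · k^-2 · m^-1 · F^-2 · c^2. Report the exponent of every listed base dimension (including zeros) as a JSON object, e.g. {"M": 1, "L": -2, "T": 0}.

Exponent matrix [Θ,T,L,M] × [κ,D,W,k,m,F,c]:
  Θ: [ 0  0  0 -1  0  0  0]
  T: [-2  0 -3 -3  0 -2 -1]
  L: [-1  1  2  1  0  1  1]
  M: [ 1  0  1  1  1  1  0]
  [Θ]: (-1)·0+(-1)·0+(-2)·-1+(-1)·0+(-2)·0+(2)·0 = 2
  [T]: (-1)·-2+(-1)·0+(-2)·-3+(-1)·0+(-2)·-2+(2)·-1 = 10
  [L]: (-1)·-1+(-1)·1+(-2)·1+(-1)·0+(-2)·1+(2)·1 = -2
  [M]: (-1)·1+(-1)·0+(-2)·1+(-1)·1+(-2)·1+(2)·0 = -6
⇒ Θ^2 T^10 L^-2 M^-6

{"Θ": 2, "T": 10, "L": -2, "M": -6}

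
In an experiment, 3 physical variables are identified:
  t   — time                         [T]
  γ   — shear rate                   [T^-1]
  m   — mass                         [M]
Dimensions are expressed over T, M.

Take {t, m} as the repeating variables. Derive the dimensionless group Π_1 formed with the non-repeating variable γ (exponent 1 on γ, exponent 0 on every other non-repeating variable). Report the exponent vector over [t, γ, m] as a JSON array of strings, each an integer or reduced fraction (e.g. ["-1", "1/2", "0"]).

["1", "1", "0"]

Write exponents as rows T,M / cols t,γ,m:
  T: [ 1 -1  0]
  M: [ 0  0  1]
RREF → pivots at {t,m} ⇒ r = 2
Repeat: t,m; free: γ
RREF:
  r0: [   1   -1    0]
  r1: [   0    0    1]
Fix exponent of γ at 1; solve each RREF row for its pivot's exponent:
  r0: exp(t) + (-1)·1 = 0 ⇒ exp(t) = 1
  r1: exp(m) + (0)·1 = 0 ⇒ exp(m) = 0
Π_1 = t · γ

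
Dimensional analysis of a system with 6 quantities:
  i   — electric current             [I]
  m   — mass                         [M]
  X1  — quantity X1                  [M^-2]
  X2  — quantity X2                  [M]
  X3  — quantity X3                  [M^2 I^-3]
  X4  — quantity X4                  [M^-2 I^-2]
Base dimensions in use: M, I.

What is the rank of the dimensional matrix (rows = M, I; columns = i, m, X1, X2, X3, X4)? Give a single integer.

2

Dimensional matrix (M×I by i×m×X1×X2×X3×X4):
  M: [ 0  1 -2  1  2 -2]
  I: [ 1  0  0  0 -3 -2]
Row reduction gives pivot columns i,m; rank = 2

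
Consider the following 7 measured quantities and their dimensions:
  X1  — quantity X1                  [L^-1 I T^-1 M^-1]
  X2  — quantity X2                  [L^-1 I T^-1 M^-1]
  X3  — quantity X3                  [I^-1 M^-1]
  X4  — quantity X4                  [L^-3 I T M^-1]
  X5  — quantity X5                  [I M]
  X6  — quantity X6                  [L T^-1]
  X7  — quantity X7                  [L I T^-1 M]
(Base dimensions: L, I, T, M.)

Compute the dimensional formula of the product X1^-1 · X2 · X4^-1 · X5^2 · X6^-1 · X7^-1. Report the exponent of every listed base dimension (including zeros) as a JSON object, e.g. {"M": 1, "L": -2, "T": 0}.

{"L": 1, "I": 0, "T": 1, "M": 2}

Write exponents as rows L,I,T,M / cols X1,X2,X3,X4,X5,X6,X7:
  L: [-1 -1  0 -3  0  1  1]
  I: [ 1  1 -1  1  1  0  1]
  T: [-1 -1  0  1  0 -1 -1]
  M: [-1 -1 -1 -1  1  0  1]
  [L]: (-1)·-1+(1)·-1+(-1)·-3+(2)·0+(-1)·1+(-1)·1 = 1
  [I]: (-1)·1+(1)·1+(-1)·1+(2)·1+(-1)·0+(-1)·1 = 0
  [T]: (-1)·-1+(1)·-1+(-1)·1+(2)·0+(-1)·-1+(-1)·-1 = 1
  [M]: (-1)·-1+(1)·-1+(-1)·-1+(2)·1+(-1)·0+(-1)·1 = 2
⇒ L T M^2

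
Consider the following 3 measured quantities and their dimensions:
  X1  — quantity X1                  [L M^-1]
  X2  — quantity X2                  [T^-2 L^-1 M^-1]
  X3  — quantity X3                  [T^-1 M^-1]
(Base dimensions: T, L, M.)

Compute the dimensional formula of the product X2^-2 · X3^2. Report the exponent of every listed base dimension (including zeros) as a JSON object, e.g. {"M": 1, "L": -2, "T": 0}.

{"T": 2, "L": 2, "M": 0}

Exponent matrix [T,L,M] × [X1,X2,X3]:
  T: [ 0 -2 -1]
  L: [ 1 -1  0]
  M: [-1 -1 -1]
  [T]: (-2)·-2+(2)·-1 = 2
  [L]: (-2)·-1+(2)·0 = 2
  [M]: (-2)·-1+(2)·-1 = 0
⇒ T^2 L^2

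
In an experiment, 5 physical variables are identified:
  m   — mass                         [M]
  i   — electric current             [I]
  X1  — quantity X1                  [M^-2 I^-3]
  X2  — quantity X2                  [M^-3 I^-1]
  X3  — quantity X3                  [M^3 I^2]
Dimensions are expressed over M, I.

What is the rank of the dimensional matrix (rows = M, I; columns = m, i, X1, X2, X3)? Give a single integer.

2

Dimensional matrix (M×I by m×i×X1×X2×X3):
  M: [ 1  0 -2 -3  3]
  I: [ 0  1 -3 -1  2]
RREF → pivots at {m,i} ⇒ r = 2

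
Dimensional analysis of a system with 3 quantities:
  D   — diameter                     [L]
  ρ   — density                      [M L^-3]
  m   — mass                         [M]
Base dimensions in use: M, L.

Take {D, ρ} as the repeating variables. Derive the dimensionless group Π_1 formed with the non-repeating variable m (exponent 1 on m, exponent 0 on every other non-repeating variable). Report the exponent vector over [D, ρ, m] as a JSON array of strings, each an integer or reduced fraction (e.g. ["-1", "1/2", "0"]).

Dimensional matrix (M×L by D×ρ×m):
  M: [ 0  1  1]
  L: [ 1 -3  0]
Echelon form has 2 nonzero rows (pivots: D,ρ)
Repeat: D,ρ; free: m
RREF:
  r0: [   1    0    3]
  r1: [   0    1    1]
Fix exponent of m at 1; solve each RREF row for its pivot's exponent:
  r0: exp(D) + (3)·1 = 0 ⇒ exp(D) = -3
  r1: exp(ρ) + (1)·1 = 0 ⇒ exp(ρ) = -1
Π_1 = D^-3 · ρ^-1 · m

["-3", "-1", "1"]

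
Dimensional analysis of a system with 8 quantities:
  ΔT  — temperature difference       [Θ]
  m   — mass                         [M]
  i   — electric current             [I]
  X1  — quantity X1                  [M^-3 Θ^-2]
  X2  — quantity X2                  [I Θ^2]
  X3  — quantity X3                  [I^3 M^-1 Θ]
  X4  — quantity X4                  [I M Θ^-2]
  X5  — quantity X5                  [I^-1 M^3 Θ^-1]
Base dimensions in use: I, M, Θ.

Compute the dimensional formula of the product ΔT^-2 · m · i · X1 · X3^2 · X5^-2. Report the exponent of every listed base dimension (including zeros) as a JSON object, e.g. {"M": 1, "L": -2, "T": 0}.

Exponent matrix [I,M,Θ] × [ΔT,m,i,X1,X2,X3,X4,X5]:
  I: [ 0  0  1  0  1  3  1 -1]
  M: [ 0  1  0 -3  0 -1  1  3]
  Θ: [ 1  0  0 -2  2  1 -2 -1]
  [I]: (-2)·0+(1)·0+(1)·1+(1)·0+(2)·3+(-2)·-1 = 9
  [M]: (-2)·0+(1)·1+(1)·0+(1)·-3+(2)·-1+(-2)·3 = -10
  [Θ]: (-2)·1+(1)·0+(1)·0+(1)·-2+(2)·1+(-2)·-1 = 0
⇒ I^9 M^-10

{"I": 9, "M": -10, "Θ": 0}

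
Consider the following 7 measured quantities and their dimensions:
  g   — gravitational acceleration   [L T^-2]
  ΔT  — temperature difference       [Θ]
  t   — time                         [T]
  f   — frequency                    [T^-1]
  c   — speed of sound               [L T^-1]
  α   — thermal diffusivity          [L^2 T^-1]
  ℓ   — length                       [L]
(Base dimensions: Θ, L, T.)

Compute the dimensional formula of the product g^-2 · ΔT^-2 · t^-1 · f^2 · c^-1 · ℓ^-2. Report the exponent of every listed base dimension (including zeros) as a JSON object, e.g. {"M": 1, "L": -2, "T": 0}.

{"Θ": -2, "L": -5, "T": 2}

Exponent matrix [Θ,L,T] × [g,ΔT,t,f,c,α,ℓ]:
  Θ: [ 0  1  0  0  0  0  0]
  L: [ 1  0  0  0  1  2  1]
  T: [-2  0  1 -1 -1 -1  0]
  [Θ]: (-2)·0+(-2)·1+(-1)·0+(2)·0+(-1)·0+(-2)·0 = -2
  [L]: (-2)·1+(-2)·0+(-1)·0+(2)·0+(-1)·1+(-2)·1 = -5
  [T]: (-2)·-2+(-2)·0+(-1)·1+(2)·-1+(-1)·-1+(-2)·0 = 2
⇒ Θ^-2 L^-5 T^2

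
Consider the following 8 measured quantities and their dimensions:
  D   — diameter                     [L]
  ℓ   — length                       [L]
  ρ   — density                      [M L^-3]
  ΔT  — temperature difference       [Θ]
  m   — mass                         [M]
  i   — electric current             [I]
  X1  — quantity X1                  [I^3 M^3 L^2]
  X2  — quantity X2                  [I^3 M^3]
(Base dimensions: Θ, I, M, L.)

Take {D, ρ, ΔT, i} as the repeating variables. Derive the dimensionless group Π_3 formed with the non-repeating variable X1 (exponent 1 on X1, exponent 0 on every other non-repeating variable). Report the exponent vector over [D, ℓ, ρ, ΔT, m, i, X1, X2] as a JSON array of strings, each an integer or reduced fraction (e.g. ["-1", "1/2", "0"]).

["-11", "0", "-3", "0", "0", "-3", "1", "0"]

Dimensional matrix (Θ×I×M×L by D×ℓ×ρ×ΔT×m×i×X1×X2):
  Θ: [ 0  0  0  1  0  0  0  0]
  I: [ 0  0  0  0  0  1  3  3]
  M: [ 0  0  1  0  1  0  3  3]
  L: [ 1  1 -3  0  0  0  2  0]
RREF → pivots at {D,ρ,ΔT,i} ⇒ r = 4
Repeat: D,ρ,ΔT,i; free: ℓ,m,X1,X2
RREF:
  r0: [   1    1    0    0    3    0   11    9]
  r1: [   0    0    1    0    1    0    3    3]
  r2: [   0    0    0    1    0    0    0    0]
  r3: [   0    0    0    0    0    1    3    3]
Fix exponent of X1 at 1, ℓ at 0, m at 0, X2 at 0; solve each RREF row for its pivot's exponent:
  r0: exp(D) + (11)·1 = 0 ⇒ exp(D) = -11
  r1: exp(ρ) + (3)·1 = 0 ⇒ exp(ρ) = -3
  r2: exp(ΔT) + (0)·1 = 0 ⇒ exp(ΔT) = 0
  r3: exp(i) + (3)·1 = 0 ⇒ exp(i) = -3
Π_3 = D^-11 · ρ^-3 · i^-3 · X1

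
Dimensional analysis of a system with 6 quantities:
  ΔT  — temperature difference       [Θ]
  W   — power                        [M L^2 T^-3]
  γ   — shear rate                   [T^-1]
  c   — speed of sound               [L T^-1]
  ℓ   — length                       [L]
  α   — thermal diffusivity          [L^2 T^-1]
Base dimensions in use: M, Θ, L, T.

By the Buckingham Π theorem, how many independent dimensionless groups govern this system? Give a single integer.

Exponent matrix [M,Θ,L,T] × [ΔT,W,γ,c,ℓ,α]:
  M: [ 0  1  0  0  0  0]
  Θ: [ 1  0  0  0  0  0]
  L: [ 0  2  0  1  1  2]
  T: [ 0 -3 -1 -1  0 -1]
Row reduction gives pivot columns ΔT,W,γ,c; rank = 4
6 vars − rank 4 = 2 Π groups

2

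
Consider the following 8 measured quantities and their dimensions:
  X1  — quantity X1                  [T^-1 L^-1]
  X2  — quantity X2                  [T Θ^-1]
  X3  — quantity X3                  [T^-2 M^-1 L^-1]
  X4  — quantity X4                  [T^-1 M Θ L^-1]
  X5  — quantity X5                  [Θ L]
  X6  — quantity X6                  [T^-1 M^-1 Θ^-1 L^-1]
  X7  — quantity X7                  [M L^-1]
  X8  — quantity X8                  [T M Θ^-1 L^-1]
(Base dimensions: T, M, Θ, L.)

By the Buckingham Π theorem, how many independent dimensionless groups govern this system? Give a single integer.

Dimensional matrix (T×M×Θ×L by X1×X2×X3×X4×X5×X6×X7×X8):
  T: [-1  1 -2 -1  0 -1  0  1]
  M: [ 0  0 -1  1  0 -1  1  1]
  Θ: [ 0 -1  0  1  1 -1  0 -1]
  L: [-1  0 -1 -1  1 -1 -1 -1]
Echelon form has 3 nonzero rows (pivots: X1,X2,X3)
Π count = n − r = 8 − 3 = 5

5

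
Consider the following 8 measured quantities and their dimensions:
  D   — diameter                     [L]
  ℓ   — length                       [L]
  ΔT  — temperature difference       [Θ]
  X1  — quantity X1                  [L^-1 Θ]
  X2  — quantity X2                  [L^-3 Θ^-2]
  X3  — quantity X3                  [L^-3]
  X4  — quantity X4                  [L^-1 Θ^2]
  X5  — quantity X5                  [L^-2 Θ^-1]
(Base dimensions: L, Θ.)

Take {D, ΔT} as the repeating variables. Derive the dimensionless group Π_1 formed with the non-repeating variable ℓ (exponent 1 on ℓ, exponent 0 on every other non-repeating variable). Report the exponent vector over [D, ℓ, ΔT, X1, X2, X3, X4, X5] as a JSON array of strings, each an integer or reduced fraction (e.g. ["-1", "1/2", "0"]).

["-1", "1", "0", "0", "0", "0", "0", "0"]

Exponent matrix [L,Θ] × [D,ℓ,ΔT,X1,X2,X3,X4,X5]:
  L: [ 1  1  0 -1 -3 -3 -1 -2]
  Θ: [ 0  0  1  1 -2  0  2 -1]
Echelon form has 2 nonzero rows (pivots: D,ΔT)
Pivot set = {D,ΔT}, free = {ℓ,X1,X2,X3,X4,X5}
RREF:
  r0: [   1    1    0   -1   -3   -3   -1   -2]
  r1: [   0    0    1    1   -2    0    2   -1]
Fix exponent of ℓ at 1, X1 at 0, X2 at 0, X3 at 0, X4 at 0, X5 at 0; solve each RREF row for its pivot's exponent:
  r0: exp(D) + (1)·1 = 0 ⇒ exp(D) = -1
  r1: exp(ΔT) + (0)·1 = 0 ⇒ exp(ΔT) = 0
Π_1 = D^-1 · ℓ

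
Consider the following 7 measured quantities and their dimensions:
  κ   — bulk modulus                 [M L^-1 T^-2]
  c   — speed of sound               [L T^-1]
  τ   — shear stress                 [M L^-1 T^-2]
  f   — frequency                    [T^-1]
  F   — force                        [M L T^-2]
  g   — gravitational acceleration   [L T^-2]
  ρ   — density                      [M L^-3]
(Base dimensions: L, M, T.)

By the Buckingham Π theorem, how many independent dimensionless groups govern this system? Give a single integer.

4

Write exponents as rows L,M,T / cols κ,c,τ,f,F,g,ρ:
  L: [-1  1 -1  0  1  1 -3]
  M: [ 1  0  1  0  1  0  1]
  T: [-2 -1 -2 -1 -2 -2  0]
Row reduction gives pivot columns κ,c,f; rank = 3
n=7, r=3 ⇒ 4 dimensionless groups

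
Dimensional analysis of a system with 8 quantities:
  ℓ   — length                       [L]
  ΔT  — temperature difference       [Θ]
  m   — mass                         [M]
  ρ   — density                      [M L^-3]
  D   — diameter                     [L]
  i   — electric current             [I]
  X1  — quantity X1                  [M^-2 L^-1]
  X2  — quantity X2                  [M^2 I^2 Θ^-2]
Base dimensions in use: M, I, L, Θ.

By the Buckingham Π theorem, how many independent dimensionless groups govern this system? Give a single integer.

4

Exponent matrix [M,I,L,Θ] × [ℓ,ΔT,m,ρ,D,i,X1,X2]:
  M: [ 0  0  1  1  0  0 -2  2]
  I: [ 0  0  0  0  0  1  0  2]
  L: [ 1  0  0 -3  1  0 -1  0]
  Θ: [ 0  1  0  0  0  0  0 -2]
RREF → pivots at {ℓ,ΔT,m,i} ⇒ r = 4
Π count = n − r = 8 − 4 = 4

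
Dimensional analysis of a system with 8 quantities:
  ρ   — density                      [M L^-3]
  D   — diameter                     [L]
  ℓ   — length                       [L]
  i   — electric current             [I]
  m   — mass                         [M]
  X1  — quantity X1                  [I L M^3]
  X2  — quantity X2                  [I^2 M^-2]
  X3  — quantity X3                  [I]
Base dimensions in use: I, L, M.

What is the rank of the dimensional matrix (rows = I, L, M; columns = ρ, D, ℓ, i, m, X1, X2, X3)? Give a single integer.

3

Write exponents as rows I,L,M / cols ρ,D,ℓ,i,m,X1,X2,X3:
  I: [ 0  0  0  1  0  1  2  1]
  L: [-3  1  1  0  0  1  0  0]
  M: [ 1  0  0  0  1  3 -2  0]
Echelon form has 3 nonzero rows (pivots: ρ,D,i)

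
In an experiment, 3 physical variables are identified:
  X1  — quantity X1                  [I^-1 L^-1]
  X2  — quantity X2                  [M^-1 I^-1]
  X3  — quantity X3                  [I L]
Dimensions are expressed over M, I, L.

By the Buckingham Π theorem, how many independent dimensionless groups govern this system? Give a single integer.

1

Dimensional matrix (M×I×L by X1×X2×X3):
  M: [ 0 -1  0]
  I: [-1 -1  1]
  L: [-1  0  1]
Row reduction gives pivot columns X1,X2; rank = 2
3 vars − rank 2 = 1 Π group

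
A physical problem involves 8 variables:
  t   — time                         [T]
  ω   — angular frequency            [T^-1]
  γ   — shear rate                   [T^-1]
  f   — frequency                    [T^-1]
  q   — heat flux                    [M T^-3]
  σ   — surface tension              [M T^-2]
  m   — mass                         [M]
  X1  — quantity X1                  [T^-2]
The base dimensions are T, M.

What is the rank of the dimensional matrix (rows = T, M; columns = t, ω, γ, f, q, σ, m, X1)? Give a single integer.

2

Write exponents as rows T,M / cols t,ω,γ,f,q,σ,m,X1:
  T: [ 1 -1 -1 -1 -3 -2  0 -2]
  M: [ 0  0  0  0  1  1  1  0]
RREF → pivots at {t,q} ⇒ r = 2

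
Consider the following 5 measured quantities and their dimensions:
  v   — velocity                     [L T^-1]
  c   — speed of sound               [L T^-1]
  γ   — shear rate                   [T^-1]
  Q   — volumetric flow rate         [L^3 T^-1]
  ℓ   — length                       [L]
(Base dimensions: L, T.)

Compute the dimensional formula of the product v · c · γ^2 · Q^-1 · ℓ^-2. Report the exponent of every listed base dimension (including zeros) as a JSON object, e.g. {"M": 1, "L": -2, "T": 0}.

{"L": -3, "T": -3}

Write exponents as rows L,T / cols v,c,γ,Q,ℓ:
  L: [ 1  1  0  3  1]
  T: [-1 -1 -1 -1  0]
  [L]: (1)·1+(1)·1+(2)·0+(-1)·3+(-2)·1 = -3
  [T]: (1)·-1+(1)·-1+(2)·-1+(-1)·-1+(-2)·0 = -3
⇒ L^-3 T^-3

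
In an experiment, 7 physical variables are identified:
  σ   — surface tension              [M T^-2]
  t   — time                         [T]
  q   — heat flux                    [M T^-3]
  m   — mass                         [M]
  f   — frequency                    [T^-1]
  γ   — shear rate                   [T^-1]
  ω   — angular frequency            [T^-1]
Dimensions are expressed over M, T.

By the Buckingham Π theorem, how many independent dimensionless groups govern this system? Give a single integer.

5

Dimensional matrix (M×T by σ×t×q×m×f×γ×ω):
  M: [ 1  0  1  1  0  0  0]
  T: [-2  1 -3  0 -1 -1 -1]
Row reduction gives pivot columns σ,t; rank = 2
Π count = n − r = 7 − 2 = 5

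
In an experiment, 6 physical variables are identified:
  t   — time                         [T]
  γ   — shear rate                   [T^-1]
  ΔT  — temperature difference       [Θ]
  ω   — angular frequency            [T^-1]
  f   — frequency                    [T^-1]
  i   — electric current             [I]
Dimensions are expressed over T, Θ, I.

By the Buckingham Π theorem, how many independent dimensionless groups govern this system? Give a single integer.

Write exponents as rows T,Θ,I / cols t,γ,ΔT,ω,f,i:
  T: [ 1 -1  0 -1 -1  0]
  Θ: [ 0  0  1  0  0  0]
  I: [ 0  0  0  0  0  1]
Row reduction gives pivot columns t,ΔT,i; rank = 3
Π count = n − r = 6 − 3 = 3

3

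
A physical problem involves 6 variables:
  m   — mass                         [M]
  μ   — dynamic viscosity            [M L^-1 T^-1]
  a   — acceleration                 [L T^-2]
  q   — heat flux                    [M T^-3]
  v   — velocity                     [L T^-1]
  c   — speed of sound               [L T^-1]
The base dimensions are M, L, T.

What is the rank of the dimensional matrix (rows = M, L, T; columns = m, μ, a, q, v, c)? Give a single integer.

3

Exponent matrix [M,L,T] × [m,μ,a,q,v,c]:
  M: [ 1  1  0  1  0  0]
  L: [ 0 -1  1  0  1  1]
  T: [ 0 -1 -2 -3 -1 -1]
RREF → pivots at {m,μ,a} ⇒ r = 3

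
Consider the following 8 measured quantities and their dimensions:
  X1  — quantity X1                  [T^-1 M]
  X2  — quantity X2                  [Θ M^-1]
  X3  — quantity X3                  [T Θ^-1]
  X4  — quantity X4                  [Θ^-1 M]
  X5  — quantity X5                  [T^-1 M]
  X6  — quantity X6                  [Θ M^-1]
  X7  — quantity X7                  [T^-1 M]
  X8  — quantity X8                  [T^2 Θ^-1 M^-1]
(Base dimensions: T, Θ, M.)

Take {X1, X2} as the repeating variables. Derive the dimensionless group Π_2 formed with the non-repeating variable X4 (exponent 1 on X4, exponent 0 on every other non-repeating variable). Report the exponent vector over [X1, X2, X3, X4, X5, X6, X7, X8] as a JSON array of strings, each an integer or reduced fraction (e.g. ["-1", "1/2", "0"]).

["0", "1", "0", "1", "0", "0", "0", "0"]

Exponent matrix [T,Θ,M] × [X1,X2,X3,X4,X5,X6,X7,X8]:
  T: [-1  0  1  0 -1  0 -1  2]
  Θ: [ 0  1 -1 -1  0  1  0 -1]
  M: [ 1 -1  0  1  1 -1  1 -1]
Echelon form has 2 nonzero rows (pivots: X1,X2)
Pivot set = {X1,X2}, free = {X3,X4,X5,X6,X7,X8}
RREF:
  r0: [   1    0   -1    0    1    0    1   -2]
  r1: [   0    1   -1   -1    0    1    0   -1]
  r2: [   0    0    0    0    0    0    0    0]
Fix exponent of X4 at 1, X3 at 0, X5 at 0, X6 at 0, X7 at 0, X8 at 0; solve each RREF row for its pivot's exponent:
  r0: exp(X1) + (0)·1 = 0 ⇒ exp(X1) = 0
  r1: exp(X2) + (-1)·1 = 0 ⇒ exp(X2) = 1
Π_2 = X2 · X4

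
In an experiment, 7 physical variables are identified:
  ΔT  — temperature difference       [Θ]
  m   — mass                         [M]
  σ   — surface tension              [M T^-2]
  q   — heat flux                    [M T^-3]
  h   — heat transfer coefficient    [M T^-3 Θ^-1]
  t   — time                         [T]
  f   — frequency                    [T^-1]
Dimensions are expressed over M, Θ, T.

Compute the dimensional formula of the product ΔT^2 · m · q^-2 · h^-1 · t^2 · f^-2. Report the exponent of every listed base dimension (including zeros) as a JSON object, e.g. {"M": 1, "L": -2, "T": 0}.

Write exponents as rows M,Θ,T / cols ΔT,m,σ,q,h,t,f:
  M: [ 0  1  1  1  1  0  0]
  Θ: [ 1  0  0  0 -1  0  0]
  T: [ 0  0 -2 -3 -3  1 -1]
  [M]: (2)·0+(1)·1+(-2)·1+(-1)·1+(2)·0+(-2)·0 = -2
  [Θ]: (2)·1+(1)·0+(-2)·0+(-1)·-1+(2)·0+(-2)·0 = 3
  [T]: (2)·0+(1)·0+(-2)·-3+(-1)·-3+(2)·1+(-2)·-1 = 13
⇒ M^-2 Θ^3 T^13

{"M": -2, "Θ": 3, "T": 13}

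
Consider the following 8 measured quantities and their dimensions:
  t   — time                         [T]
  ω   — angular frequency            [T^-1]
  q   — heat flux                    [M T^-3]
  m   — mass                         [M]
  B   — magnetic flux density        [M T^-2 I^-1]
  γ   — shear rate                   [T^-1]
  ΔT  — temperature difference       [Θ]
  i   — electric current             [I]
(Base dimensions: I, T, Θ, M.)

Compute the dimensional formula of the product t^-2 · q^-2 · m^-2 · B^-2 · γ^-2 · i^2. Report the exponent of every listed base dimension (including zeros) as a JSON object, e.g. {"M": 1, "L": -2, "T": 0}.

{"I": 4, "T": 10, "Θ": 0, "M": -6}

Dimensional matrix (I×T×Θ×M by t×ω×q×m×B×γ×ΔT×i):
  I: [ 0  0  0  0 -1  0  0  1]
  T: [ 1 -1 -3  0 -2 -1  0  0]
  Θ: [ 0  0  0  0  0  0  1  0]
  M: [ 0  0  1  1  1  0  0  0]
  [I]: (-2)·0+(-2)·0+(-2)·0+(-2)·-1+(-2)·0+(2)·1 = 4
  [T]: (-2)·1+(-2)·-3+(-2)·0+(-2)·-2+(-2)·-1+(2)·0 = 10
  [Θ]: (-2)·0+(-2)·0+(-2)·0+(-2)·0+(-2)·0+(2)·0 = 0
  [M]: (-2)·0+(-2)·1+(-2)·1+(-2)·1+(-2)·0+(2)·0 = -6
⇒ I^4 T^10 M^-6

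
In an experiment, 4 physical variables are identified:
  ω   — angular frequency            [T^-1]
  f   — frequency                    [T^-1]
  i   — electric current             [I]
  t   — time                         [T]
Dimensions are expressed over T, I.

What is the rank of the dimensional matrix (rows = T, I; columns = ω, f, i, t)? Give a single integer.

Dimensional matrix (T×I by ω×f×i×t):
  T: [-1 -1  0  1]
  I: [ 0  0  1  0]
Echelon form has 2 nonzero rows (pivots: ω,i)

2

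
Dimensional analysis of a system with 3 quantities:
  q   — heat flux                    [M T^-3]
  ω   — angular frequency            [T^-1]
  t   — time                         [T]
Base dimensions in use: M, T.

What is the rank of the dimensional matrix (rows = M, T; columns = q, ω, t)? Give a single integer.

Exponent matrix [M,T] × [q,ω,t]:
  M: [ 1  0  0]
  T: [-3 -1  1]
Row reduction gives pivot columns q,ω; rank = 2

2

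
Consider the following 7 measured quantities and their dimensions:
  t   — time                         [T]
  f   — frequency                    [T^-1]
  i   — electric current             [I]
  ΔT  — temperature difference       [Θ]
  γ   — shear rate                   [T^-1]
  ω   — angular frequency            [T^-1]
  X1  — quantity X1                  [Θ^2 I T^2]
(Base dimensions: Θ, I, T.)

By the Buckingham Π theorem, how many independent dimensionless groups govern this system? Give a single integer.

4

Exponent matrix [Θ,I,T] × [t,f,i,ΔT,γ,ω,X1]:
  Θ: [ 0  0  0  1  0  0  2]
  I: [ 0  0  1  0  0  0  1]
  T: [ 1 -1  0  0 -1 -1  2]
Row reduction gives pivot columns t,i,ΔT; rank = 3
7 vars − rank 3 = 4 Π groups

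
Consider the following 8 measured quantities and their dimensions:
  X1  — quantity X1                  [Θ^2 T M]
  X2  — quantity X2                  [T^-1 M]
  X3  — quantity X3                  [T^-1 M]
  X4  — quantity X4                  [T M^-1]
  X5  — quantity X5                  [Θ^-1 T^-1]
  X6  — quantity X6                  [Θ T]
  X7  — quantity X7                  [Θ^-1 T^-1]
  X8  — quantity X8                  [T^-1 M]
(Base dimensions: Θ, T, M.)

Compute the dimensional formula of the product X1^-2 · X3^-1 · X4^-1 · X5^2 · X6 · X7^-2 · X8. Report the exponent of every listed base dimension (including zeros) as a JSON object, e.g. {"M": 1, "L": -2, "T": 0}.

Write exponents as rows Θ,T,M / cols X1,X2,X3,X4,X5,X6,X7,X8:
  Θ: [ 2  0  0  0 -1  1 -1  0]
  T: [ 1 -1 -1  1 -1  1 -1 -1]
  M: [ 1  1  1 -1  0  0  0  1]
  [Θ]: (-2)·2+(-1)·0+(-1)·0+(2)·-1+(1)·1+(-2)·-1+(1)·0 = -3
  [T]: (-2)·1+(-1)·-1+(-1)·1+(2)·-1+(1)·1+(-2)·-1+(1)·-1 = -2
  [M]: (-2)·1+(-1)·1+(-1)·-1+(2)·0+(1)·0+(-2)·0+(1)·1 = -1
⇒ Θ^-3 T^-2 M^-1

{"Θ": -3, "T": -2, "M": -1}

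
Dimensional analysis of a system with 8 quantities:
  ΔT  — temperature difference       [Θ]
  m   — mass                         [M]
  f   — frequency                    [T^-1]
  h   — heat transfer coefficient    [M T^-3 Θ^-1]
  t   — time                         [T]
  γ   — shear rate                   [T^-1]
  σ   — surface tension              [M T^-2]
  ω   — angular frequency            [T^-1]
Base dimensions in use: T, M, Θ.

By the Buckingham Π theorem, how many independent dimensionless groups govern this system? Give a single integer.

5

Write exponents as rows T,M,Θ / cols ΔT,m,f,h,t,γ,σ,ω:
  T: [ 0  0 -1 -3  1 -1 -2 -1]
  M: [ 0  1  0  1  0  0  1  0]
  Θ: [ 1  0  0 -1  0  0  0  0]
Row reduction gives pivot columns ΔT,m,f; rank = 3
8 vars − rank 3 = 5 Π groups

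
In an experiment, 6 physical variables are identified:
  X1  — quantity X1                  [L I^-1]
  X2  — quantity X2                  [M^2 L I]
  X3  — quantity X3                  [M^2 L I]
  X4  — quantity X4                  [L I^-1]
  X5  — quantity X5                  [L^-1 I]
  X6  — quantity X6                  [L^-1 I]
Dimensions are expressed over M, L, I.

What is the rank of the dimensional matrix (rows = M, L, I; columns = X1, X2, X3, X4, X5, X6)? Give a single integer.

Exponent matrix [M,L,I] × [X1,X2,X3,X4,X5,X6]:
  M: [ 0  2  2  0  0  0]
  L: [ 1  1  1  1 -1 -1]
  I: [-1  1  1 -1  1  1]
RREF → pivots at {X1,X2} ⇒ r = 2

2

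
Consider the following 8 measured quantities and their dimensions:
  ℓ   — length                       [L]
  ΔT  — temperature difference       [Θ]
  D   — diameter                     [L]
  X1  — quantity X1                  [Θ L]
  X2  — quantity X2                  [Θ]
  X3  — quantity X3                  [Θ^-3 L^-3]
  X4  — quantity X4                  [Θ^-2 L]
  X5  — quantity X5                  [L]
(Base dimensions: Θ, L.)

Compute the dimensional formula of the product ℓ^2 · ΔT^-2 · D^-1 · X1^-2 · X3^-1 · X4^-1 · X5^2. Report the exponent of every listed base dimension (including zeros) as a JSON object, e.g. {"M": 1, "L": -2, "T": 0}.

{"Θ": 1, "L": 3}

Dimensional matrix (Θ×L by ℓ×ΔT×D×X1×X2×X3×X4×X5):
  Θ: [ 0  1  0  1  1 -3 -2  0]
  L: [ 1  0  1  1  0 -3  1  1]
  [Θ]: (2)·0+(-2)·1+(-1)·0+(-2)·1+(-1)·-3+(-1)·-2+(2)·0 = 1
  [L]: (2)·1+(-2)·0+(-1)·1+(-2)·1+(-1)·-3+(-1)·1+(2)·1 = 3
⇒ Θ L^3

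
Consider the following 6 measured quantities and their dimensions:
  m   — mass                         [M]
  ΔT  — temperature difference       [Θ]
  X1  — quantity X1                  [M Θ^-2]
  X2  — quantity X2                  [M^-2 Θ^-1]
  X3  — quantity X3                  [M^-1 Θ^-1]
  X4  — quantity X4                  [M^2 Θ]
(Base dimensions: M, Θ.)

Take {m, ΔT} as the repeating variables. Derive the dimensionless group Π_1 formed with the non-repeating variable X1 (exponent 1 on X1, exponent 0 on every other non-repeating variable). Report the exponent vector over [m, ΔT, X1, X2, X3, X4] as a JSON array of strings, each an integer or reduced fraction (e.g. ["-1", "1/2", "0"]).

Exponent matrix [M,Θ] × [m,ΔT,X1,X2,X3,X4]:
  M: [ 1  0  1 -2 -1  2]
  Θ: [ 0  1 -2 -1 -1  1]
RREF → pivots at {m,ΔT} ⇒ r = 2
Repeat: m,ΔT; free: X1,X2,X3,X4
RREF:
  r0: [   1    0    1   -2   -1    2]
  r1: [   0    1   -2   -1   -1    1]
Fix exponent of X1 at 1, X2 at 0, X3 at 0, X4 at 0; solve each RREF row for its pivot's exponent:
  r0: exp(m) + (1)·1 = 0 ⇒ exp(m) = -1
  r1: exp(ΔT) + (-2)·1 = 0 ⇒ exp(ΔT) = 2
Π_1 = m^-1 · ΔT^2 · X1

["-1", "2", "1", "0", "0", "0"]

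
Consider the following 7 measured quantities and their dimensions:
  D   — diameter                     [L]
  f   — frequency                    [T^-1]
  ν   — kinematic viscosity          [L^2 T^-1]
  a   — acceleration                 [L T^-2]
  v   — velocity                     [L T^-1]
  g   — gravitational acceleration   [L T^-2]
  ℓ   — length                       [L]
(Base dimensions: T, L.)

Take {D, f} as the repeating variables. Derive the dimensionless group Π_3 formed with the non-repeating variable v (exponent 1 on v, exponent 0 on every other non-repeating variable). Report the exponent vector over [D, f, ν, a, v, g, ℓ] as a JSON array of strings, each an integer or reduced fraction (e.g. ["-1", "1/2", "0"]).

Write exponents as rows T,L / cols D,f,ν,a,v,g,ℓ:
  T: [ 0 -1 -1 -2 -1 -2  0]
  L: [ 1  0  2  1  1  1  1]
RREF → pivots at {D,f} ⇒ r = 2
Repeat: D,f; free: ν,a,v,g,ℓ
RREF:
  r0: [   1    0    2    1    1    1    1]
  r1: [   0    1    1    2    1    2    0]
Fix exponent of v at 1, ν at 0, a at 0, g at 0, ℓ at 0; solve each RREF row for its pivot's exponent:
  r0: exp(D) + (1)·1 = 0 ⇒ exp(D) = -1
  r1: exp(f) + (1)·1 = 0 ⇒ exp(f) = -1
Π_3 = D^-1 · f^-1 · v

["-1", "-1", "0", "0", "1", "0", "0"]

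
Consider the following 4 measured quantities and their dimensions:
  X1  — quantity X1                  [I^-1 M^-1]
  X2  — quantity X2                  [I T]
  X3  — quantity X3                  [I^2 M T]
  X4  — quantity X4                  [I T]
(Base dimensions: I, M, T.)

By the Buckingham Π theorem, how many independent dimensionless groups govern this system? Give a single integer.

Dimensional matrix (I×M×T by X1×X2×X3×X4):
  I: [-1  1  2  1]
  M: [-1  0  1  0]
  T: [ 0  1  1  1]
Row reduction gives pivot columns X1,X2; rank = 2
4 vars − rank 2 = 2 Π groups

2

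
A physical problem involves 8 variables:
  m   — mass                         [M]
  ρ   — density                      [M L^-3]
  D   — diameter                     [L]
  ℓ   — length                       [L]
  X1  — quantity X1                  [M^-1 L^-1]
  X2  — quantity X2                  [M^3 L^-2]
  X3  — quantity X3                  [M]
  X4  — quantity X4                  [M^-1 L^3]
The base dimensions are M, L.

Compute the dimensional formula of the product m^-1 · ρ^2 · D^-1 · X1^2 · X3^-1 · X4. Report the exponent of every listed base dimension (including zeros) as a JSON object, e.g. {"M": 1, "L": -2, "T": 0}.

Exponent matrix [M,L] × [m,ρ,D,ℓ,X1,X2,X3,X4]:
  M: [ 1  1  0  0 -1  3  1 -1]
  L: [ 0 -3  1  1 -1 -2  0  3]
  [M]: (-1)·1+(2)·1+(-1)·0+(2)·-1+(-1)·1+(1)·-1 = -3
  [L]: (-1)·0+(2)·-3+(-1)·1+(2)·-1+(-1)·0+(1)·3 = -6
⇒ M^-3 L^-6

{"M": -3, "L": -6}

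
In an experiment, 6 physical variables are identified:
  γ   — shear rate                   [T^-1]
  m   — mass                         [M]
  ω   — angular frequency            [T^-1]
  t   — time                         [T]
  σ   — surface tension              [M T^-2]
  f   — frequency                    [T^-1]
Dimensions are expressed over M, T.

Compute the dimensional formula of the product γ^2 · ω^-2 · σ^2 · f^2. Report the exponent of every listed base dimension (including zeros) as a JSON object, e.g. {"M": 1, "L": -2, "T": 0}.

Write exponents as rows M,T / cols γ,m,ω,t,σ,f:
  M: [ 0  1  0  0  1  0]
  T: [-1  0 -1  1 -2 -1]
  [M]: (2)·0+(-2)·0+(2)·1+(2)·0 = 2
  [T]: (2)·-1+(-2)·-1+(2)·-2+(2)·-1 = -6
⇒ M^2 T^-6

{"M": 2, "T": -6}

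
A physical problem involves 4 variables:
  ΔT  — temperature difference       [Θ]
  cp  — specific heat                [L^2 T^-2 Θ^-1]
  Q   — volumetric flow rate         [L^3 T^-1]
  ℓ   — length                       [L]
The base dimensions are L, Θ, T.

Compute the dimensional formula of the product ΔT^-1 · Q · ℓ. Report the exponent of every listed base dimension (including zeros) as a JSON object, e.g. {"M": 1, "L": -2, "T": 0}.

Exponent matrix [L,Θ,T] × [ΔT,cp,Q,ℓ]:
  L: [ 0  2  3  1]
  Θ: [ 1 -1  0  0]
  T: [ 0 -2 -1  0]
  [L]: (-1)·0+(1)·3+(1)·1 = 4
  [Θ]: (-1)·1+(1)·0+(1)·0 = -1
  [T]: (-1)·0+(1)·-1+(1)·0 = -1
⇒ L^4 Θ^-1 T^-1

{"L": 4, "Θ": -1, "T": -1}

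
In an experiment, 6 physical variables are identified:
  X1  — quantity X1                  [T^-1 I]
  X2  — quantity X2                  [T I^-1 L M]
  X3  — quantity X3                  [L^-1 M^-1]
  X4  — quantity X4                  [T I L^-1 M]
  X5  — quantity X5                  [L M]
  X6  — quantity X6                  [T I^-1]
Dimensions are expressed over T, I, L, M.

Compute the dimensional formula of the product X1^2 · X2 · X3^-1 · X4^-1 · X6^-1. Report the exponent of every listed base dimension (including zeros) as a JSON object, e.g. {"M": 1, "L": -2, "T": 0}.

Write exponents as rows T,I,L,M / cols X1,X2,X3,X4,X5,X6:
  T: [-1  1  0  1  0  1]
  I: [ 1 -1  0  1  0 -1]
  L: [ 0  1 -1 -1  1  0]
  M: [ 0  1 -1  1  1  0]
  [T]: (2)·-1+(1)·1+(-1)·0+(-1)·1+(-1)·1 = -3
  [I]: (2)·1+(1)·-1+(-1)·0+(-1)·1+(-1)·-1 = 1
  [L]: (2)·0+(1)·1+(-1)·-1+(-1)·-1+(-1)·0 = 3
  [M]: (2)·0+(1)·1+(-1)·-1+(-1)·1+(-1)·0 = 1
⇒ T^-3 I L^3 M

{"T": -3, "I": 1, "L": 3, "M": 1}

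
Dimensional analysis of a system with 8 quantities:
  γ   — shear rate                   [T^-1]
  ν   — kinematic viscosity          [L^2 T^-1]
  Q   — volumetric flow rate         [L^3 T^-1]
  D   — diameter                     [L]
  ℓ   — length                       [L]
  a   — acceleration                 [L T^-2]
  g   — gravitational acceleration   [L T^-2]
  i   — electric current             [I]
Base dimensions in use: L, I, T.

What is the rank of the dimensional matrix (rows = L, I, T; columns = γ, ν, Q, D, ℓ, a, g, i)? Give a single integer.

3

Write exponents as rows L,I,T / cols γ,ν,Q,D,ℓ,a,g,i:
  L: [ 0  2  3  1  1  1  1  0]
  I: [ 0  0  0  0  0  0  0  1]
  T: [-1 -1 -1  0  0 -2 -2  0]
Row reduction gives pivot columns γ,ν,i; rank = 3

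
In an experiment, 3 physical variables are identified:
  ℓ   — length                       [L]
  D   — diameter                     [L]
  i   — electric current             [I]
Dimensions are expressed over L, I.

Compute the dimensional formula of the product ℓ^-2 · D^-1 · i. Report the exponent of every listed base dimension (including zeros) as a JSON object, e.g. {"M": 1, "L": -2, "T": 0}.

{"L": -3, "I": 1}

Dimensional matrix (L×I by ℓ×D×i):
  L: [ 1  1  0]
  I: [ 0  0  1]
  [L]: (-2)·1+(-1)·1+(1)·0 = -3
  [I]: (-2)·0+(-1)·0+(1)·1 = 1
⇒ L^-3 I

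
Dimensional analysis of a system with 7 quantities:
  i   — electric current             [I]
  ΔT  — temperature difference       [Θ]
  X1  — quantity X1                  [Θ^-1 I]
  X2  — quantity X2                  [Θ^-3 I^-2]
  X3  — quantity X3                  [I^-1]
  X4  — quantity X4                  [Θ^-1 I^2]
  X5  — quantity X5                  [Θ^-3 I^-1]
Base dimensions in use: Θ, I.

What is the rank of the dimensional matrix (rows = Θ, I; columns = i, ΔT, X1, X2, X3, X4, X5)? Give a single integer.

Exponent matrix [Θ,I] × [i,ΔT,X1,X2,X3,X4,X5]:
  Θ: [ 0  1 -1 -3  0 -1 -3]
  I: [ 1  0  1 -2 -1  2 -1]
Row reduction gives pivot columns i,ΔT; rank = 2

2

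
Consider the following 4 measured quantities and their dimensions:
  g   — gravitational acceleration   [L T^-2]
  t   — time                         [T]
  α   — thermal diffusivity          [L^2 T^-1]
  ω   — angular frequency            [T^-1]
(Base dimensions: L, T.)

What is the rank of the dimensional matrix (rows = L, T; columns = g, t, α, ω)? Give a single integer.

2

Write exponents as rows L,T / cols g,t,α,ω:
  L: [ 1  0  2  0]
  T: [-2  1 -1 -1]
Row reduction gives pivot columns g,t; rank = 2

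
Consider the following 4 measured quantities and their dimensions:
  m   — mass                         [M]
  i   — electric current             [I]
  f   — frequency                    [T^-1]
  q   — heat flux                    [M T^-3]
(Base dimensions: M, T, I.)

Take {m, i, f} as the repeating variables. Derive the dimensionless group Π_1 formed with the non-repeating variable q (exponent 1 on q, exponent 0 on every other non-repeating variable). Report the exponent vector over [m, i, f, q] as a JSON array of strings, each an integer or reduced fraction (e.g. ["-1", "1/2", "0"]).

["-1", "0", "-3", "1"]

Write exponents as rows M,T,I / cols m,i,f,q:
  M: [ 1  0  0  1]
  T: [ 0  0 -1 -3]
  I: [ 0  1  0  0]
Row reduction gives pivot columns m,i,f; rank = 3
Pivot set = {m,i,f}, free = {q}
RREF:
  r0: [   1    0    0    1]
  r1: [   0    1    0    0]
  r2: [   0    0    1    3]
Fix exponent of q at 1; solve each RREF row for its pivot's exponent:
  r0: exp(m) + (1)·1 = 0 ⇒ exp(m) = -1
  r1: exp(i) + (0)·1 = 0 ⇒ exp(i) = 0
  r2: exp(f) + (3)·1 = 0 ⇒ exp(f) = -3
Π_1 = m^-1 · f^-3 · q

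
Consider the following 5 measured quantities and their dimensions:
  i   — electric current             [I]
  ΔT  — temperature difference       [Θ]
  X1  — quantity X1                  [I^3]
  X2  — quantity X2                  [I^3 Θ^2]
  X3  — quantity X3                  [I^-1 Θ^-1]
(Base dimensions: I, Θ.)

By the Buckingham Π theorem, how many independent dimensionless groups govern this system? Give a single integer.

Write exponents as rows I,Θ / cols i,ΔT,X1,X2,X3:
  I: [ 1  0  3  3 -1]
  Θ: [ 0  1  0  2 -1]
Echelon form has 2 nonzero rows (pivots: i,ΔT)
Π count = n − r = 5 − 2 = 3

3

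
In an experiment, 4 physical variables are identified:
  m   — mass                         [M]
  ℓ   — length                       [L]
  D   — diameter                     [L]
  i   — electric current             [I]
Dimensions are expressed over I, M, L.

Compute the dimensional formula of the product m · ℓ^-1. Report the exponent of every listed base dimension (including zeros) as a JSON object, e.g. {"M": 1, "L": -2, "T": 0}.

{"I": 0, "M": 1, "L": -1}

Exponent matrix [I,M,L] × [m,ℓ,D,i]:
  I: [ 0  0  0  1]
  M: [ 1  0  0  0]
  L: [ 0  1  1  0]
  [I]: (1)·0+(-1)·0 = 0
  [M]: (1)·1+(-1)·0 = 1
  [L]: (1)·0+(-1)·1 = -1
⇒ M L^-1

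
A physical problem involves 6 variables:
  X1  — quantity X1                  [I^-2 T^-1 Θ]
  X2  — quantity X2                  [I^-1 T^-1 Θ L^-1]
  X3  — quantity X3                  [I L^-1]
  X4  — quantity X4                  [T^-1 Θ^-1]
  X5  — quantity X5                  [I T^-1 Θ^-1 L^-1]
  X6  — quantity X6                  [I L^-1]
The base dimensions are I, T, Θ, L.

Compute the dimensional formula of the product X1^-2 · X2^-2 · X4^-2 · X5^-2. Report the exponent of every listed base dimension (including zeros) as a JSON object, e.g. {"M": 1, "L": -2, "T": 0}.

Write exponents as rows I,T,Θ,L / cols X1,X2,X3,X4,X5,X6:
  I: [-2 -1  1  0  1  1]
  T: [-1 -1  0 -1 -1  0]
  Θ: [ 1  1  0 -1 -1  0]
  L: [ 0 -1 -1  0 -1 -1]
  [I]: (-2)·-2+(-2)·-1+(-2)·0+(-2)·1 = 4
  [T]: (-2)·-1+(-2)·-1+(-2)·-1+(-2)·-1 = 8
  [Θ]: (-2)·1+(-2)·1+(-2)·-1+(-2)·-1 = 0
  [L]: (-2)·0+(-2)·-1+(-2)·0+(-2)·-1 = 4
⇒ I^4 T^8 L^4

{"I": 4, "T": 8, "Θ": 0, "L": 4}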